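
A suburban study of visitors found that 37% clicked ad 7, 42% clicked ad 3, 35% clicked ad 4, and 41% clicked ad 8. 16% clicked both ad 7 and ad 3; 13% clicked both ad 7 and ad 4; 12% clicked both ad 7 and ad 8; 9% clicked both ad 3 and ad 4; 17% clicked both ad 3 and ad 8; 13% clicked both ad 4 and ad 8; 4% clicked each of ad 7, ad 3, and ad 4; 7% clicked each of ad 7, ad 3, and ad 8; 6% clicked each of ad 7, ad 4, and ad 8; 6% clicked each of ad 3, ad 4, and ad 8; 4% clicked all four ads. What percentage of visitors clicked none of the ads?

6%

By inclusion-exclusion,
P(union) = 37 + 42 + 35 + 41 − 16 − 13 − 12 − 9 − 17 − 13 + 4 + 7 + 6 + 6 − 4 = 94%
P(none) = 100% − 94% = 6%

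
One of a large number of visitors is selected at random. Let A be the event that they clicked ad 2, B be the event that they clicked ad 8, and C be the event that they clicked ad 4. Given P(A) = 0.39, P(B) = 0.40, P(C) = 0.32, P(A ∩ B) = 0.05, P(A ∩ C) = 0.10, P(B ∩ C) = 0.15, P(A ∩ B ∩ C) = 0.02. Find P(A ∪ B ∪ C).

By inclusion–exclusion:
P(A ∪ B ∪ C) = 0.39 + 0.40 + 0.32 − 0.05 − 0.10 − 0.15 + 0.02 = 0.83

0.83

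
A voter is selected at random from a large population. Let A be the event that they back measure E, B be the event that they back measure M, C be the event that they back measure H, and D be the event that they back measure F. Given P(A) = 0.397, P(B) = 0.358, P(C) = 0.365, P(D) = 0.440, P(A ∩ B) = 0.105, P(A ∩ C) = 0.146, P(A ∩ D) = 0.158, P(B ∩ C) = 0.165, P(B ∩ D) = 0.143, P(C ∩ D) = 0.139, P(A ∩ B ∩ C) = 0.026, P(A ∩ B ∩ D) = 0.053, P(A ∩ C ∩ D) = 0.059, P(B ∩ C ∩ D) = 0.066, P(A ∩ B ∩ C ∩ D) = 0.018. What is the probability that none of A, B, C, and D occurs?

P(A ∪ B ∪ C ∪ D) = 0.397 + 0.358 + 0.365 + 0.440 − 0.105 − 0.146 − 0.158 − 0.165 − 0.143 − 0.139 + 0.026 + 0.053 + 0.059 + 0.066 − 0.018 = 0.890
P(none) = 1 − 0.890 = 0.110

0.110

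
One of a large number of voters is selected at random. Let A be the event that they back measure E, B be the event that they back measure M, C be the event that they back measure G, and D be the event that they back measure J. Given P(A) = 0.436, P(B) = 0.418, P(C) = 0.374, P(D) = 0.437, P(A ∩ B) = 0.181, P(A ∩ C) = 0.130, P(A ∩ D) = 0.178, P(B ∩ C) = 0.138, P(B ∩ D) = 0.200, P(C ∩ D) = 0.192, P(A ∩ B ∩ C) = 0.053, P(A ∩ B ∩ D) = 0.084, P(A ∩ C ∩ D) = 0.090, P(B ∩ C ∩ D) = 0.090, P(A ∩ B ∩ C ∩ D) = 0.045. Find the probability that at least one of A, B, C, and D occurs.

P(A ∪ B ∪ C ∪ D) = 0.436 + 0.418 + 0.374 + 0.437 − 0.181 − 0.130 − 0.178 − 0.138 − 0.200 − 0.192 + 0.053 + 0.084 + 0.090 + 0.090 − 0.045 = 0.918

0.918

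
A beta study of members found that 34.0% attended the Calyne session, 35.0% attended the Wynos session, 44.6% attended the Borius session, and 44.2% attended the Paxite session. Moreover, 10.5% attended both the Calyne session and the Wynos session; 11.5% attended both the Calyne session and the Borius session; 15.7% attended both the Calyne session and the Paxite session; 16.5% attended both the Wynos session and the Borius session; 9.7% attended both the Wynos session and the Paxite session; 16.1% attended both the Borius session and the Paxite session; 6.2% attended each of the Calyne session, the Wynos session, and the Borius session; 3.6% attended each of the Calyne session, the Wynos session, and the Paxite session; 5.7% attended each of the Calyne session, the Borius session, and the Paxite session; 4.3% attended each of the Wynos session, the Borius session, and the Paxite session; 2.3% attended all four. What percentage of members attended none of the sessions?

4.7%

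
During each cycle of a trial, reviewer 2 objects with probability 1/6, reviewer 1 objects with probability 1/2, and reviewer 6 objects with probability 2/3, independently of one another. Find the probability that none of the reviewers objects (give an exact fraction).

Independence gives P(none) = ∏(1 − pᵢ).
P(none) = (1 − 1/6) × (1 − 1/2) × (1 − 2/3) = 5/6 × 1/2 × 1/3 = 5/36

5/36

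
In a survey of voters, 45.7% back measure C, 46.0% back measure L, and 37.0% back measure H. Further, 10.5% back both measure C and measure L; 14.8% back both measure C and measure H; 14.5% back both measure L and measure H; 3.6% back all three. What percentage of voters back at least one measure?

P(at least one) = 45.7 + 46.0 + 37.0 − 10.5 − 14.8 − 14.5 + 3.6 = 92.5%

92.5%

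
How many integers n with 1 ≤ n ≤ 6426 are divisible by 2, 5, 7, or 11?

4423

Inclusion–exclusion gives
floor(6426/2) + floor(6426/5) + floor(6426/7) + floor(6426/11) − floor(6426/10) − floor(6426/14) − floor(6426/22) − floor(6426/35) − floor(6426/55) − floor(6426/77) + floor(6426/70) + floor(6426/110) + floor(6426/154) + floor(6426/385) − floor(6426/770) = 3213 + 1285 + 918 + 584 − 642 − 459 − 292 − 183 − 116 − 83 + 91 + 58 + 41 + 16 − 8 = 4423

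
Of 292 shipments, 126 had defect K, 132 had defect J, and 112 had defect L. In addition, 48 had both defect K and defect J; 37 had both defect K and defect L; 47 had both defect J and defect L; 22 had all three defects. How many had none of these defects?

N(≥1) = 126 + 132 + 112 − 48 − 37 − 47 + 22 = 260
None: 292 − 260 = 32

32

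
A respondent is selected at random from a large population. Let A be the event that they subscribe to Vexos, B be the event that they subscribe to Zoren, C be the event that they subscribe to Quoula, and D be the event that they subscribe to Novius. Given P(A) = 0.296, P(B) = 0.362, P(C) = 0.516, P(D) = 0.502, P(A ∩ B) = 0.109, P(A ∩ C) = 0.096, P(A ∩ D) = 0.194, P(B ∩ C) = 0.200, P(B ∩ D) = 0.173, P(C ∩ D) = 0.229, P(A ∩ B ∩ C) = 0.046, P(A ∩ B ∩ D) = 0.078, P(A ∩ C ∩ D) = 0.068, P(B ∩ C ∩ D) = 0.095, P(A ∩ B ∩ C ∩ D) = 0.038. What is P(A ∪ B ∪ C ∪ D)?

0.924

By inclusion-exclusion,
P(A ∪ B ∪ C ∪ D) = 0.296 + 0.362 + 0.516 + 0.502 − 0.109 − 0.096 − 0.194 − 0.200 − 0.173 − 0.229 + 0.046 + 0.078 + 0.068 + 0.095 − 0.038 = 0.924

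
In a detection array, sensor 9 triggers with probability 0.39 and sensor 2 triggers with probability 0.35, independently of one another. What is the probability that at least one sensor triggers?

0.6035

P(none) = (1 − 0.39) × (1 − 0.35) = 0.61 × 0.65 = 0.3965
P(at least one) = 1 − 0.3965 = 0.6035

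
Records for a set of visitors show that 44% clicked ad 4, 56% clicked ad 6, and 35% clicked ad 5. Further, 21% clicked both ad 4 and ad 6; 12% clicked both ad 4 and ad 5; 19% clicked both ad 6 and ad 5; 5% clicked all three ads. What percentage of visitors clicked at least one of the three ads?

88%

By inclusion-exclusion,
P(≥1) = 44 + 56 + 35 − 21 − 12 − 19 + 5 = 88%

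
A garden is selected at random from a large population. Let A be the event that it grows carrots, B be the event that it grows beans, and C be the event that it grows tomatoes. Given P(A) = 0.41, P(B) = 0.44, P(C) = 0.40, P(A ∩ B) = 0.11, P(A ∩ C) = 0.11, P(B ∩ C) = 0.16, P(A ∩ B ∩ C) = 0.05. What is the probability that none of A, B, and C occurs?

P(A ∪ B ∪ C) = 0.41 + 0.44 + 0.40 − 0.11 − 0.11 − 0.16 + 0.05 = 0.92
P(none) = 1 − 0.92 = 0.08

0.08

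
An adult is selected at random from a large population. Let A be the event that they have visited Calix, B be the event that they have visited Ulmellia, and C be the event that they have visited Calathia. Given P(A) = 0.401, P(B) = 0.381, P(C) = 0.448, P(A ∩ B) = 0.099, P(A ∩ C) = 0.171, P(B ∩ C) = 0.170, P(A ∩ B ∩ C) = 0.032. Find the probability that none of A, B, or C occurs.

0.178

P(A ∪ B ∪ C) = 0.401 + 0.381 + 0.448 − 0.099 − 0.171 − 0.170 + 0.032 = 0.822
P(none) = 1 − 0.822 = 0.178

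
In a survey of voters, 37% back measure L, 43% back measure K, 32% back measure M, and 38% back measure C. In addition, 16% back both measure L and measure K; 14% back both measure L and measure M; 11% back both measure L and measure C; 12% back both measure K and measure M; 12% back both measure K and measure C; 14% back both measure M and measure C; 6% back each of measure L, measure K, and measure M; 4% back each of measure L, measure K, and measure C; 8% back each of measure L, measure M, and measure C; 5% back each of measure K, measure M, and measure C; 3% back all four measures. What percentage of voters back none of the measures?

9%

P(at least one) = 37 + 43 + 32 + 38 − 16 − 14 − 11 − 12 − 12 − 14 + 6 + 4 + 8 + 5 − 3 = 91%
P(none) = 100% − 91% = 9%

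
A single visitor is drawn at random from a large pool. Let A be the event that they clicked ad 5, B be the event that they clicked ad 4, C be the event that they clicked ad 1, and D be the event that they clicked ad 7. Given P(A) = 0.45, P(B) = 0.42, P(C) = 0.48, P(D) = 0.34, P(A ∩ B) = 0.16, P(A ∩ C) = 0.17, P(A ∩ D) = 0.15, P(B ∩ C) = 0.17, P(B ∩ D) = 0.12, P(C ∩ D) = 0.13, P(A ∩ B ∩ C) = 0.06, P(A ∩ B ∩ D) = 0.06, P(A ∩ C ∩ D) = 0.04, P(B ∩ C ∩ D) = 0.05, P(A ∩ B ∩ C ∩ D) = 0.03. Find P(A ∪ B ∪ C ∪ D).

By inclusion–exclusion:
P(A ∪ B ∪ C ∪ D) = 0.45 + 0.42 + 0.48 + 0.34 − 0.16 − 0.17 − 0.15 − 0.17 − 0.12 − 0.13 + 0.06 + 0.06 + 0.04 + 0.05 − 0.03 = 0.97

0.97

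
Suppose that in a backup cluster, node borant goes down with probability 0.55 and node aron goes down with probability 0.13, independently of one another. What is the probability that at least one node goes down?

Since the events are independent, P(none) is the product of the individual non-occurrence probabilities.
P(none) = (1 − 0.55) × (1 − 0.13) = 0.45 × 0.87 = 0.3915
P(at least one) = 1 − 0.3915 = 0.6085

0.6085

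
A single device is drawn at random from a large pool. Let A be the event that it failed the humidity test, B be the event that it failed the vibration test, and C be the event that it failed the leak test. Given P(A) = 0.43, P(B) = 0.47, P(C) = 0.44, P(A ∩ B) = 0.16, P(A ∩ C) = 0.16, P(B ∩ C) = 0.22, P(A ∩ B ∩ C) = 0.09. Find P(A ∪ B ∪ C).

0.89

P(A ∪ B ∪ C) = 0.43 + 0.47 + 0.44 − 0.16 − 0.16 − 0.22 + 0.09 = 0.89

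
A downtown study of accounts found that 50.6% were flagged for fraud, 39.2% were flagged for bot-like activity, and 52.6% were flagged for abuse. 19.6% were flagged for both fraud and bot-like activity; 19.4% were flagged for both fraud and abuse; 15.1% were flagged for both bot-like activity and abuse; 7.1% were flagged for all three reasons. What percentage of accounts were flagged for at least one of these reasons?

P(at least one) = 50.6 + 39.2 + 52.6 − 19.6 − 19.4 − 15.1 + 7.1 = 95.4%

95.4%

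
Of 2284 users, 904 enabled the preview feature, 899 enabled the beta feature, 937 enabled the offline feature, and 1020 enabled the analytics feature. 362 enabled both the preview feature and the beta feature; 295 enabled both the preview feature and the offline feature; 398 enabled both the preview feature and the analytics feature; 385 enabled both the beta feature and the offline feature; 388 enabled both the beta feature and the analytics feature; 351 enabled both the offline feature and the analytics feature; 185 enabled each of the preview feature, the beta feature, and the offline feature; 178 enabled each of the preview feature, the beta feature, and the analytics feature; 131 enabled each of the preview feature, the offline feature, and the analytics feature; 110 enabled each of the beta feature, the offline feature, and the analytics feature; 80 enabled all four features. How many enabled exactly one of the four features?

894

By inclusion–exclusion (exactly-one form):
|exactly one| = 904 + 899 + 937 + 1020 − 2·362 − 2·295 − 2·398 − 2·385 − 2·388 − 2·351 + 3·185 + 3·178 + 3·131 + 3·110 − 4·80 = 894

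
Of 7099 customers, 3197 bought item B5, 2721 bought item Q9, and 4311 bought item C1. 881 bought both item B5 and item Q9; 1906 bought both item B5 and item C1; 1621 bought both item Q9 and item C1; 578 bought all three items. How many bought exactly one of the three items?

Using the inclusion–exclusion count for exactly one event:
N(exactly one) = 3197 + 2721 + 4311 − 2·881 − 2·1906 − 2·1621 + 3·578 = 3147

3147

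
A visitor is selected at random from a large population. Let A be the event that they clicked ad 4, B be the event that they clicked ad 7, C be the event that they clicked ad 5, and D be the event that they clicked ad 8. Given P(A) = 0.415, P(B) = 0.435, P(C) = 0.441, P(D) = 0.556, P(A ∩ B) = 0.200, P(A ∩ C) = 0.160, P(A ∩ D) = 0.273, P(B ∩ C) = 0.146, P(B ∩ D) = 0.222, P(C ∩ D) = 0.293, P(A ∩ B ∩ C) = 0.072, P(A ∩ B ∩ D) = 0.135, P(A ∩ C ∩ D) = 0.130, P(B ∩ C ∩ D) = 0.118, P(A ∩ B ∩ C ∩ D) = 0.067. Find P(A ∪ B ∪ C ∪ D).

0.941

By inclusion–exclusion:
P(A ∪ B ∪ C ∪ D) = 0.415 + 0.435 + 0.441 + 0.556 − 0.200 − 0.160 − 0.273 − 0.146 − 0.222 − 0.293 + 0.072 + 0.135 + 0.130 + 0.118 − 0.067 = 0.941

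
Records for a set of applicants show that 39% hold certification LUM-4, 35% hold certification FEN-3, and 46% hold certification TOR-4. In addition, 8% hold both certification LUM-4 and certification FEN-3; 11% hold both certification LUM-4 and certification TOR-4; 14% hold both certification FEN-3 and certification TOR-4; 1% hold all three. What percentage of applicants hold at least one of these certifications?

88%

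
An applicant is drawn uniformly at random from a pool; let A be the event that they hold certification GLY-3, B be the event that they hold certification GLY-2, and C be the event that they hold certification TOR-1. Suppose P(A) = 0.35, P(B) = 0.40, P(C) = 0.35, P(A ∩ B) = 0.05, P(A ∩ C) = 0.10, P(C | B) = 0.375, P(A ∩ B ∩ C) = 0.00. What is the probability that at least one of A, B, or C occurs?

0.80

P(B ∩ C) = P(B)·P(C|B) = 0.40 × 0.375 = 0.15
Using inclusion–exclusion:
P(A ∪ B ∪ C) = 0.35 + 0.40 + 0.35 − 0.05 − 0.10 − 0.15 + 0.00 = 0.80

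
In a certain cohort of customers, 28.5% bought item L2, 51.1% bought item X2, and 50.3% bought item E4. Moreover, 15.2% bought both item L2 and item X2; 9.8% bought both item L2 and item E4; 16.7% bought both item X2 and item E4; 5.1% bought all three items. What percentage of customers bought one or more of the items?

Inclusion–exclusion gives
P(union) = 28.5 + 51.1 + 50.3 − 15.2 − 9.8 − 16.7 + 5.1 = 93.3%

93.3%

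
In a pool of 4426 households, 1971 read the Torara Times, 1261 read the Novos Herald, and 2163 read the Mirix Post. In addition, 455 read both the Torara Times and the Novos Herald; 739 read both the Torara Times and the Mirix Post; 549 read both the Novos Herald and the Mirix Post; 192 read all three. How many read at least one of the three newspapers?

3844

By inclusion-exclusion,
N(≥1) = 1971 + 1261 + 2163 − 455 − 739 − 549 + 192 = 3844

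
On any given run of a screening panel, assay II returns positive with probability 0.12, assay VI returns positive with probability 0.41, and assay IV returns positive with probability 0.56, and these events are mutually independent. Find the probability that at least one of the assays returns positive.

0.771552

Since the events are independent, P(none) is the product of the individual non-occurrence probabilities.
P(none) = (1 − 0.12) × (1 − 0.41) × (1 − 0.56) = 0.88 × 0.59 × 0.44 = 0.228448
P(at least one) = 1 − 0.228448 = 0.771552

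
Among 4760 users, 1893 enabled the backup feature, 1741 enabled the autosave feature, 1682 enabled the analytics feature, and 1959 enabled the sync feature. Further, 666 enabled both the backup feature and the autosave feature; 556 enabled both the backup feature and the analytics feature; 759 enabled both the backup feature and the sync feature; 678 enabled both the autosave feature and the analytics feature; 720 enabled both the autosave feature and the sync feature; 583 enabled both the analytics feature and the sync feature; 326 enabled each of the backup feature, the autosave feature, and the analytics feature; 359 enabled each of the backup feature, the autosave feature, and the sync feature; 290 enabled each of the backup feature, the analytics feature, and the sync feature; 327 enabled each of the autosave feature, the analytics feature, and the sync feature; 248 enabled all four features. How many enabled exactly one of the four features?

2265

N(exactly one) = 1893 + 1741 + 1682 + 1959 − 2·666 − 2·556 − 2·759 − 2·678 − 2·720 − 2·583 + 3·326 + 3·359 + 3·290 + 3·327 − 4·248 = 2265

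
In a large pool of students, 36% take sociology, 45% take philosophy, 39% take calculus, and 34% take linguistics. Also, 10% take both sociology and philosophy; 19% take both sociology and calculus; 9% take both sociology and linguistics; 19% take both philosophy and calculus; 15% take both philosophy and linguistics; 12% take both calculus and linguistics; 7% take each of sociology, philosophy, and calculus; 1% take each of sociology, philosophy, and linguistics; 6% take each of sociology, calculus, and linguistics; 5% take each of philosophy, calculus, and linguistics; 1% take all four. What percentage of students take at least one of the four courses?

88%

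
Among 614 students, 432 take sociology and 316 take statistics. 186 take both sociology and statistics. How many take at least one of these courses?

562

N(≥1) = 432 + 316 − 186 = 562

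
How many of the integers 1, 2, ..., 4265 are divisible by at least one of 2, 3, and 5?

Inclusion–exclusion gives
floor(4265/2) + floor(4265/3) + floor(4265/5) − floor(4265/6) − floor(4265/10) − floor(4265/15) + floor(4265/30) = 2132 + 1421 + 853 − 710 − 426 − 284 + 142 = 3128

3128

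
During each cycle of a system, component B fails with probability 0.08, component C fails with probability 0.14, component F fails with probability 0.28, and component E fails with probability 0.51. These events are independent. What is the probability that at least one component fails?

0.72086464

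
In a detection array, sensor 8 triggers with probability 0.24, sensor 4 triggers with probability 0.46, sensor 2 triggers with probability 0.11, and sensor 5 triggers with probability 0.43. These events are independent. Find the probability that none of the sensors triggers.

P(none) = (1 − 0.24) × (1 − 0.46) × (1 − 0.11) × (1 − 0.43) = 0.76 × 0.54 × 0.89 × 0.57 = 0.20819592

0.20819592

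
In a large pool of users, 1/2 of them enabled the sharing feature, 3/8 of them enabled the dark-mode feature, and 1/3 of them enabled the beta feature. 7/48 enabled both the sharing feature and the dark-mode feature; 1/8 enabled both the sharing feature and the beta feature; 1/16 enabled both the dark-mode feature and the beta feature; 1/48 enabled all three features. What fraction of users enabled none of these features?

5/48

P(at least one) = 1/2 + 3/8 + 1/3 − 7/48 − 1/8 − 1/16 + 1/48 = 43/48
P(none) = 1 − 43/48 = 5/48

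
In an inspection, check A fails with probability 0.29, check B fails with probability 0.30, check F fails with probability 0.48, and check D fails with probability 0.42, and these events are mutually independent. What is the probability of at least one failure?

P(none) = (1 − 0.29) × (1 − 0.30) × (1 − 0.48) × (1 − 0.42) = 0.71 × 0.70 × 0.52 × 0.58 = 0.1498952
P(at least one) = 1 − 0.1498952 = 0.8501048

0.8501048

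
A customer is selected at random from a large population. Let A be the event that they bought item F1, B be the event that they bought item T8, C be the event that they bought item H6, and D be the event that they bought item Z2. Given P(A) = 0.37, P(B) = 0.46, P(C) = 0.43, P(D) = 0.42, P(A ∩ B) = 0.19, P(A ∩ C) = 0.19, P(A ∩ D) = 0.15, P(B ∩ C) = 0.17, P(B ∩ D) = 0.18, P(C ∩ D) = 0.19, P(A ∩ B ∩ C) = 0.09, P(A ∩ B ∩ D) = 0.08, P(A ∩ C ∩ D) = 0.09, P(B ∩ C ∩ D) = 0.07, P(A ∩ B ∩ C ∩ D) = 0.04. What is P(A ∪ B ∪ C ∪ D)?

Apply inclusion-exclusion:
P(A ∪ B ∪ C ∪ D) = 0.37 + 0.46 + 0.43 + 0.42 − 0.19 − 0.19 − 0.15 − 0.17 − 0.18 − 0.19 + 0.09 + 0.08 + 0.09 + 0.07 − 0.04 = 0.90

0.90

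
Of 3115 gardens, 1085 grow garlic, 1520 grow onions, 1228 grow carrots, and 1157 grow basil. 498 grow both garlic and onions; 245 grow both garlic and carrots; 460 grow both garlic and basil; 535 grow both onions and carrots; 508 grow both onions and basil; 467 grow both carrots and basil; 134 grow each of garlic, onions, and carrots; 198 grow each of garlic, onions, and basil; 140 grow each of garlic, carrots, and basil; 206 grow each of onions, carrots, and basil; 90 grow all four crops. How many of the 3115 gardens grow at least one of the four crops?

2865

|union| = 1085 + 1520 + 1228 + 1157 − 498 − 245 − 460 − 535 − 508 − 467 + 134 + 198 + 140 + 206 − 90 = 2865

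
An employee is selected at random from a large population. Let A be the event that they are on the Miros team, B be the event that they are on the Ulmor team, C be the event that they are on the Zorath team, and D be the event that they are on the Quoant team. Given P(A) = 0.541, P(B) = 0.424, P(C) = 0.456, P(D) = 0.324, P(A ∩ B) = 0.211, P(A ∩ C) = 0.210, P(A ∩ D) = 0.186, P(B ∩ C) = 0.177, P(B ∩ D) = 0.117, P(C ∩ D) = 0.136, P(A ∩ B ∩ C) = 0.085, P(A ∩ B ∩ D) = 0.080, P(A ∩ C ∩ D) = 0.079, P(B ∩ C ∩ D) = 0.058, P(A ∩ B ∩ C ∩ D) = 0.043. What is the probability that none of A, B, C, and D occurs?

P(A ∪ B ∪ C ∪ D) = 0.541 + 0.424 + 0.456 + 0.324 − 0.211 − 0.210 − 0.186 − 0.177 − 0.117 − 0.136 + 0.085 + 0.080 + 0.079 + 0.058 − 0.043 = 0.967
P(none) = 1 − 0.967 = 0.033

0.033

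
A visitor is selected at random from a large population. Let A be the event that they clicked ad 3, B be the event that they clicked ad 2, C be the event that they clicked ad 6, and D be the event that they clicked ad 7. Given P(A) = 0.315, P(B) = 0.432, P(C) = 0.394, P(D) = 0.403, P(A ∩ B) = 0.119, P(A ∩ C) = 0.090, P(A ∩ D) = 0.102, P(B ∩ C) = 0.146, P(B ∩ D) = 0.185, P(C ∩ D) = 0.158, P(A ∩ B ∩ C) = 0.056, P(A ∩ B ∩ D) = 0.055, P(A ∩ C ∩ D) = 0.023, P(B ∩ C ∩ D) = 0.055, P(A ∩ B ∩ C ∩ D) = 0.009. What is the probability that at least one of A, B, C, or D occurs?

P(A ∪ B ∪ C ∪ D) = 0.315 + 0.432 + 0.394 + 0.403 − 0.119 − 0.090 − 0.102 − 0.146 − 0.185 − 0.158 + 0.056 + 0.055 + 0.023 + 0.055 − 0.009 = 0.924

0.924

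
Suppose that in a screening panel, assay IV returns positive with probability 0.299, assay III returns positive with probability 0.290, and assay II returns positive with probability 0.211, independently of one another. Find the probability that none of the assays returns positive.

P(none) = (1 − 0.299) × (1 − 0.290) × (1 − 0.211) = 0.701 × 0.710 × 0.789 = 0.39269319

0.39269319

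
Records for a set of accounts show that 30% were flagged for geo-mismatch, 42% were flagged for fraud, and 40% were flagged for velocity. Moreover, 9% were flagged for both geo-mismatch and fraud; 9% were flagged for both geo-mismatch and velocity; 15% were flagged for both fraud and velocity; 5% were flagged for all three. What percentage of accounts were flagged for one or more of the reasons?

84%

Inclusion–exclusion gives
P(≥1) = 30 + 42 + 40 − 9 − 9 − 15 + 5 = 84%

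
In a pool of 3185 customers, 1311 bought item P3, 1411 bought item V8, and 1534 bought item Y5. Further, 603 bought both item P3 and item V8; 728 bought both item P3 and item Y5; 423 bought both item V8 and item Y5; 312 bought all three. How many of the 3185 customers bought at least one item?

2814

|union| = 1311 + 1411 + 1534 − 603 − 728 − 423 + 312 = 2814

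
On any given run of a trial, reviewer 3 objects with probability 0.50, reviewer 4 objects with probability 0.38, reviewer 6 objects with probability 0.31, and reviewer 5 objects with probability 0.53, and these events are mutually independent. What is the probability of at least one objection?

0.899467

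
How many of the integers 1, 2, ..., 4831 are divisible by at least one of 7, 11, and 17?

By inclusion–exclusion:
690 + 439 + 284 − 62 − 40 − 25 + 3 = 1289

1289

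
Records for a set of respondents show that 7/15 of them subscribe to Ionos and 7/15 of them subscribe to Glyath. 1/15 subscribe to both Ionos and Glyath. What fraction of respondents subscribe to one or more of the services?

13/15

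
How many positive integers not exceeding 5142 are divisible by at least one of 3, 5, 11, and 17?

2798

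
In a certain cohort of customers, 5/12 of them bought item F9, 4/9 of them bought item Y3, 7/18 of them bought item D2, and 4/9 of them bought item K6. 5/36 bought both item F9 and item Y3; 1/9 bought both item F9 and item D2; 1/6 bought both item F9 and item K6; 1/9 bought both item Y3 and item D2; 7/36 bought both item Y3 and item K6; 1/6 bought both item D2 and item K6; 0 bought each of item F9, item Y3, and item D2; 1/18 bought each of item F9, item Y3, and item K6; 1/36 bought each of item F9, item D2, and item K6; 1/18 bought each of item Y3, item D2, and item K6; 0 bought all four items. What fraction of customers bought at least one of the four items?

Inclusion–exclusion gives
P(at least one) = 5/12 + 4/9 + 7/18 + 4/9 − 5/36 − 1/9 − 1/6 − 1/9 − 7/36 − 1/6 + 0 + 1/18 + 1/36 + 1/18 − 0 = 17/18

17/18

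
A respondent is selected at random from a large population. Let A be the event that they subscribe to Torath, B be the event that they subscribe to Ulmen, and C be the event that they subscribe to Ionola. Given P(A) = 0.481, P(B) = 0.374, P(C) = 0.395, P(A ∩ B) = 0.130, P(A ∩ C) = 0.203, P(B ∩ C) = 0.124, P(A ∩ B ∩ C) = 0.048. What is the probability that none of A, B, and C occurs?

0.159

P(A ∪ B ∪ C) = 0.481 + 0.374 + 0.395 − 0.130 − 0.203 − 0.124 + 0.048 = 0.841
P(none) = 1 − 0.841 = 0.159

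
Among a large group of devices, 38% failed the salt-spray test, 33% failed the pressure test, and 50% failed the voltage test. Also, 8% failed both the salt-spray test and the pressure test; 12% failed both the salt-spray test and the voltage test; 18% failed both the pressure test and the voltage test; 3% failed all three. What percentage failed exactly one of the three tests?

54%

By inclusion–exclusion (exactly-one form):
P(exactly one) = 38 + 33 + 50 − 2·8 − 2·12 − 2·18 + 3·3 = 54%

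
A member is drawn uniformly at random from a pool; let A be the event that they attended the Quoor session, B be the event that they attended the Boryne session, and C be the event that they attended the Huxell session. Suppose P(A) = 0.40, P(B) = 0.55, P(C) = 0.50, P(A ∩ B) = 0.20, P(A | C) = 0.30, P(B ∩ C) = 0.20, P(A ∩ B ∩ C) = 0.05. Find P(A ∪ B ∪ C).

0.95

P(A ∩ C) = P(C)·P(A|C) = 0.50 × 0.30 = 0.15
P(A ∪ B ∪ C) = 0.40 + 0.55 + 0.50 − 0.20 − 0.15 − 0.20 + 0.05 = 0.95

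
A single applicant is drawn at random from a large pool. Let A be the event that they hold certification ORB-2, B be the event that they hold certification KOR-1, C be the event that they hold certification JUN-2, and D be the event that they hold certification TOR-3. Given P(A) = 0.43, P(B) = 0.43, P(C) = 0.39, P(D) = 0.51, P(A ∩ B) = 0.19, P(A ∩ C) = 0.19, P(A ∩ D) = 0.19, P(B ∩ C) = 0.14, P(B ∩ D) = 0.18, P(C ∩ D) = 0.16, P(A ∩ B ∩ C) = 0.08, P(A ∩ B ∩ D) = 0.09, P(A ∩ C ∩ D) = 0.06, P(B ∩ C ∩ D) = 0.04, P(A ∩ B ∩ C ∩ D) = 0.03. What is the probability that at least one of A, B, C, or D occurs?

P(A ∪ B ∪ C ∪ D) = 0.43 + 0.43 + 0.39 + 0.51 − 0.19 − 0.19 − 0.19 − 0.14 − 0.18 − 0.16 + 0.08 + 0.09 + 0.06 + 0.04 − 0.03 = 0.95

0.95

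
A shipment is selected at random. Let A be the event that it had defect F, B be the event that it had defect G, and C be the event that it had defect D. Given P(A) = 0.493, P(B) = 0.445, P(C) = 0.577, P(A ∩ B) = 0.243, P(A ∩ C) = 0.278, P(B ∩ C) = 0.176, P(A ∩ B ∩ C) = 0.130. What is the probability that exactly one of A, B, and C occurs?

0.511

P(exactly one) = 0.493 + 0.445 + 0.577 − 2·0.243 − 2·0.278 − 2·0.176 + 3·0.130 = 0.511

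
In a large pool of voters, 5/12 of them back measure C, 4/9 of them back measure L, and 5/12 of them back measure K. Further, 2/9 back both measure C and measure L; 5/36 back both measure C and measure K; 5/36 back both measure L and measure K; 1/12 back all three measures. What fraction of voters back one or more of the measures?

31/36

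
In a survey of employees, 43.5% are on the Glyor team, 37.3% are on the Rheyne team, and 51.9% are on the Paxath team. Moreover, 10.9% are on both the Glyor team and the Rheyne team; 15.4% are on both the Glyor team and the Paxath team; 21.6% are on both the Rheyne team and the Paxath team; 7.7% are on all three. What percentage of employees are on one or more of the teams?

92.5%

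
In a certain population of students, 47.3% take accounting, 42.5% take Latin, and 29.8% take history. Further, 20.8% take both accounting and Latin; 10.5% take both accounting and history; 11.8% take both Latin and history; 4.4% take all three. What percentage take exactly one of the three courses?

46.6%

P(exactly one) = 47.3 + 42.5 + 29.8 − 2·20.8 − 2·10.5 − 2·11.8 + 3·4.4 = 46.6%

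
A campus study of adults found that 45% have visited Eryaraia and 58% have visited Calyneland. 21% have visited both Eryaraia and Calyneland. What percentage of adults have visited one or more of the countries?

P(union) = 45 + 58 − 21 = 82%

82%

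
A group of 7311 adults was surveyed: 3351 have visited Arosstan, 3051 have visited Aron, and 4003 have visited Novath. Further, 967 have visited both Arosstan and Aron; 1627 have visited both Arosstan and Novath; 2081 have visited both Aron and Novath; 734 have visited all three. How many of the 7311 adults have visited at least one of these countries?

6464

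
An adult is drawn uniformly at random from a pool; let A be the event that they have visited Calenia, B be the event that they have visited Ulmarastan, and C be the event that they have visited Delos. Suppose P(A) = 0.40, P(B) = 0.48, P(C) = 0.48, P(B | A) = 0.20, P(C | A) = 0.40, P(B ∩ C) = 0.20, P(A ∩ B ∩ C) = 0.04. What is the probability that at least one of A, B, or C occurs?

0.96

P(A ∩ B) = P(A)·P(B|A) = 0.40 × 0.20 = 0.08
P(A ∩ C) = P(A)·P(C|A) = 0.40 × 0.40 = 0.16
P(A ∪ B ∪ C) = 0.40 + 0.48 + 0.48 − 0.08 − 0.16 − 0.20 + 0.04 = 0.96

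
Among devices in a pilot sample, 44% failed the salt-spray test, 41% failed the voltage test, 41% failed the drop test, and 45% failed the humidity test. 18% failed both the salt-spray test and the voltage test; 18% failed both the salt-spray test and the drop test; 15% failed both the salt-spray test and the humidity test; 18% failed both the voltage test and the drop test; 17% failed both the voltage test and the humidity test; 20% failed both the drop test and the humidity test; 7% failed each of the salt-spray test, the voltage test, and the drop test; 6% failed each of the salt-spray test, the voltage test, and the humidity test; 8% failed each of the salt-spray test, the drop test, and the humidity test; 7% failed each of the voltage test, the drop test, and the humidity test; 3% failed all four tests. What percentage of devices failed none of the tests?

10%

P(at least one) = 44 + 41 + 41 + 45 − 18 − 18 − 15 − 18 − 17 − 20 + 7 + 6 + 8 + 7 − 3 = 90%
P(none) = 100% − 90% = 10%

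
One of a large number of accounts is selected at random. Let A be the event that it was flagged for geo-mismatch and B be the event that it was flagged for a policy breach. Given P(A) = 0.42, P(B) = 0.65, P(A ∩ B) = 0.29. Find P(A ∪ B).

0.78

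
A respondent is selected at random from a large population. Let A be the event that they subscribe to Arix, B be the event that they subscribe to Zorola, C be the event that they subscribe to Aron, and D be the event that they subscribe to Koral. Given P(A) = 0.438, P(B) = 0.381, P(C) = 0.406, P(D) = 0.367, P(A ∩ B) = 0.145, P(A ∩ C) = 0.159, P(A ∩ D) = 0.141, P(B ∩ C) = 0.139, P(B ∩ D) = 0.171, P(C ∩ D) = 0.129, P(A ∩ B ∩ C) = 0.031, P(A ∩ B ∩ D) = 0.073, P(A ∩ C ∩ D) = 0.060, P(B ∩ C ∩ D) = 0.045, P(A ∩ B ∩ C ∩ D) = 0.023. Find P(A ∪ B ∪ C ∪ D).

P(A ∪ B ∪ C ∪ D) = 0.438 + 0.381 + 0.406 + 0.367 − 0.145 − 0.159 − 0.141 − 0.139 − 0.171 − 0.129 + 0.031 + 0.073 + 0.060 + 0.045 − 0.023 = 0.894

0.894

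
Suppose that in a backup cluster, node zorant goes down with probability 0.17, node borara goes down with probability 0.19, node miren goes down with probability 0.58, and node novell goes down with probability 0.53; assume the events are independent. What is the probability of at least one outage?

0.86728798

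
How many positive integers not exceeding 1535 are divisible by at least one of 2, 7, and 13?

928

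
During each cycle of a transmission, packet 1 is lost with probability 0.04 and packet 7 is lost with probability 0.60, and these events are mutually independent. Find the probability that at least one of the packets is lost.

0.616

P(none) = (1 − 0.04) × (1 − 0.60) = 0.96 × 0.40 = 0.384
P(at least one) = 1 − 0.384 = 0.616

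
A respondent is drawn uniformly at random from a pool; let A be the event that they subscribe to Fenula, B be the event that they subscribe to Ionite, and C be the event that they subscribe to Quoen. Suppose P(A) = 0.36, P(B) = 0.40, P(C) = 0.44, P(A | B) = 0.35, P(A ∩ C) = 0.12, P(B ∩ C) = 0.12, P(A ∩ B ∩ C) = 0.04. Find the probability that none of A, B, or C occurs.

0.14

P(A ∩ B) = P(B)·P(A|B) = 0.40 × 0.35 = 0.14
Using inclusion–exclusion:
P(A ∪ B ∪ C) = 0.36 + 0.40 + 0.44 − 0.14 − 0.12 − 0.12 + 0.04 = 0.86
P(none) = 1 − 0.86 = 0.14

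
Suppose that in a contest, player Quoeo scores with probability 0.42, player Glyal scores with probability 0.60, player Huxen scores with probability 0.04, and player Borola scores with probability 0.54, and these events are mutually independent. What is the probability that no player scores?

P(none) = (1 − 0.42) × (1 − 0.60) × (1 − 0.04) × (1 − 0.54) = 0.58 × 0.40 × 0.96 × 0.46 = 0.1024512

0.1024512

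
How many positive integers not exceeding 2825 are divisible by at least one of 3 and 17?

1052

Inclusion–exclusion gives
941 + 166 − 55 = 1052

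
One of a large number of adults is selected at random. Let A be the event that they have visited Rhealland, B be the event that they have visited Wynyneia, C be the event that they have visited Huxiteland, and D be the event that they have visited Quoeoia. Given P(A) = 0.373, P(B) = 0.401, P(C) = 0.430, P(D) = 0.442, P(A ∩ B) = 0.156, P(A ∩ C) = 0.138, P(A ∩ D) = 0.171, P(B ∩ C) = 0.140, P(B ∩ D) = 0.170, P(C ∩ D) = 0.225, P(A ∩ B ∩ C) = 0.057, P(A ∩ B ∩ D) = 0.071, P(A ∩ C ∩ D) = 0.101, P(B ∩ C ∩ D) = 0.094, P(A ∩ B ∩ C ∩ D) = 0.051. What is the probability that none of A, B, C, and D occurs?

Apply inclusion-exclusion:
P(A ∪ B ∪ C ∪ D) = 0.373 + 0.401 + 0.430 + 0.442 − 0.156 − 0.138 − 0.171 − 0.140 − 0.170 − 0.225 + 0.057 + 0.071 + 0.101 + 0.094 − 0.051 = 0.918
P(none) = 1 − 0.918 = 0.082

0.082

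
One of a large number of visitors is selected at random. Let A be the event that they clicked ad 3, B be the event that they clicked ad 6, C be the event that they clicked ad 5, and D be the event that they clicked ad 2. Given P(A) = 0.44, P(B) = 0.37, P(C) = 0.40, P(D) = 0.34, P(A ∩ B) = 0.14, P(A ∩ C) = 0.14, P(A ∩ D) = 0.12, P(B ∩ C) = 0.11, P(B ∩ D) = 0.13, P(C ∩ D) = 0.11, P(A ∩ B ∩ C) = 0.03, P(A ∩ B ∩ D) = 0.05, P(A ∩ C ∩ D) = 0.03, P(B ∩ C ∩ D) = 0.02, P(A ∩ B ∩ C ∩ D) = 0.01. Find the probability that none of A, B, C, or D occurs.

By inclusion–exclusion:
P(A ∪ B ∪ C ∪ D) = 0.44 + 0.37 + 0.40 + 0.34 − 0.14 − 0.14 − 0.12 − 0.11 − 0.13 − 0.11 + 0.03 + 0.05 + 0.03 + 0.02 − 0.01 = 0.92
P(none) = 1 − 0.92 = 0.08

0.08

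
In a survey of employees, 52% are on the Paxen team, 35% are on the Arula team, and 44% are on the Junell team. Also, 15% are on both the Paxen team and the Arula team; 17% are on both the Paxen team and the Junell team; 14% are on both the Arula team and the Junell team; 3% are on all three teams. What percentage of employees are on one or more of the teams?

88%

Using inclusion–exclusion:
P(union) = 52 + 35 + 44 − 15 − 17 − 14 + 3 = 88%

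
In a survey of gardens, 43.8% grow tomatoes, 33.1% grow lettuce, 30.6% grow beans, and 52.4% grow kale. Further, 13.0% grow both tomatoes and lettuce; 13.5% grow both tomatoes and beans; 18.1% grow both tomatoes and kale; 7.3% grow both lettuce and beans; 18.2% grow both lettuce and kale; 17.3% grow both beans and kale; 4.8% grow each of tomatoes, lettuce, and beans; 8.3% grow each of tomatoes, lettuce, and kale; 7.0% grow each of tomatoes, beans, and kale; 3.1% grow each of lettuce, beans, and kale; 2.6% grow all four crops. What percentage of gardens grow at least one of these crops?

93.1%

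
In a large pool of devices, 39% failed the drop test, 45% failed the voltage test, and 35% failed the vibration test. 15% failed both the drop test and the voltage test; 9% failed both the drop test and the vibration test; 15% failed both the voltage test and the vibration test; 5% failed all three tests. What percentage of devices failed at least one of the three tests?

Inclusion–exclusion gives
P(union) = 39 + 45 + 35 − 15 − 9 − 15 + 5 = 85%

85%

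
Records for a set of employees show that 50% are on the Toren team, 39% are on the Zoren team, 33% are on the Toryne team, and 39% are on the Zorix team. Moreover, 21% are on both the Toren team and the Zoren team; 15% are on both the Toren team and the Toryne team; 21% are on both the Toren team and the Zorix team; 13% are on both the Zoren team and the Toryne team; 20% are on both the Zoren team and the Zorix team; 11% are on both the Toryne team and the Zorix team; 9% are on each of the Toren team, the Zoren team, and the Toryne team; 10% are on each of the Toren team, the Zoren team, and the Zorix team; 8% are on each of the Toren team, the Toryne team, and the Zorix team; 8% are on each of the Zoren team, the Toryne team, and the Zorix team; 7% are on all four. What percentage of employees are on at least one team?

Inclusion–exclusion gives
P(≥1) = 50 + 39 + 33 + 39 − 21 − 15 − 21 − 13 − 20 − 11 + 9 + 10 + 8 + 8 − 7 = 88%

88%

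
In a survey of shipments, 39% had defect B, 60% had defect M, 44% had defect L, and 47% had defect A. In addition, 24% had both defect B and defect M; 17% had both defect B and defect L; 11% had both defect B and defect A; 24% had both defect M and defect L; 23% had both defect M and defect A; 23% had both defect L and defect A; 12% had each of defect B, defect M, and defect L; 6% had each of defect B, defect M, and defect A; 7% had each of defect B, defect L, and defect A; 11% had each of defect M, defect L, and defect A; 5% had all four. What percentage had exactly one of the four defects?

Using the inclusion–exclusion count for exactly one event:
P(exactly one) = 39 + 60 + 44 + 47 − 2·24 − 2·17 − 2·11 − 2·24 − 2·23 − 2·23 + 3·12 + 3·6 + 3·7 + 3·11 − 4·5 = 34%

34%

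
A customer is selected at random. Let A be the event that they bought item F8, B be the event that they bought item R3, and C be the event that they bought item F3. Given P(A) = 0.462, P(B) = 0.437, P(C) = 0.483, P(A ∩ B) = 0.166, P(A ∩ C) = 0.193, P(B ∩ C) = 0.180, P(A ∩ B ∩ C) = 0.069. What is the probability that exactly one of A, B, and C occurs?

P(exactly one) = 0.462 + 0.437 + 0.483 − 2·0.166 − 2·0.193 − 2·0.180 + 3·0.069 = 0.511

0.511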